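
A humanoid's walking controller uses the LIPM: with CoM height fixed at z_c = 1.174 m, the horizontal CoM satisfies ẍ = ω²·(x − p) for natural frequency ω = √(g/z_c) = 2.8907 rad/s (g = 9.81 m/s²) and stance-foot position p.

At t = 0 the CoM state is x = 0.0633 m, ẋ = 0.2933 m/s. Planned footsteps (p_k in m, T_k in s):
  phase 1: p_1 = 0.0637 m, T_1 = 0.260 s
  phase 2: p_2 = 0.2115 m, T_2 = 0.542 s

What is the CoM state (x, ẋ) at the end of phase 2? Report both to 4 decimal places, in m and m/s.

x = 0.3503, ẋ = 0.5195

phase 1: p=0.0637, T=0.260, ωT=0.751582, cosh=1.295986, sinh=0.824366; start (x,ẋ)=(0.063300, 0.293300) → end (x,ẋ)=(0.146825, 0.379159)
phase 2: p=0.2115, T=0.542, ωT=1.566759, cosh=2.499909, sinh=2.291188; start (x,ẋ)=(0.146825, 0.379159) → end (x,ẋ)=(0.350341, 0.519509)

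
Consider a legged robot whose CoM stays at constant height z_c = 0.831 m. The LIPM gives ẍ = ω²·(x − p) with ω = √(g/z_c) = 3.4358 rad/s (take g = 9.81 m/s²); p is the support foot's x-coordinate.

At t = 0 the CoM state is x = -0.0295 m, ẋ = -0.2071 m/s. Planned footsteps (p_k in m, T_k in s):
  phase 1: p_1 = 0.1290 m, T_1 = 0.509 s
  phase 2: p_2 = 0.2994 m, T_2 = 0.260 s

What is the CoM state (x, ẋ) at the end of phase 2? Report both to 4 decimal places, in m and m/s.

phase 1: p=0.1290, T=0.509, ωT=1.748822, cosh=2.960904, sinh=2.786925; start (x,ẋ)=(-0.029500, -0.207100) → end (x,ẋ)=(-0.508291, -2.130891)
phase 2: p=0.2994, T=0.260, ωT=0.893308, cosh=1.426249, sinh=1.016949; start (x,ẋ)=(-0.508291, -2.130891) → end (x,ẋ)=(-1.483283, -5.861281)

x = -1.4833, ẋ = -5.8613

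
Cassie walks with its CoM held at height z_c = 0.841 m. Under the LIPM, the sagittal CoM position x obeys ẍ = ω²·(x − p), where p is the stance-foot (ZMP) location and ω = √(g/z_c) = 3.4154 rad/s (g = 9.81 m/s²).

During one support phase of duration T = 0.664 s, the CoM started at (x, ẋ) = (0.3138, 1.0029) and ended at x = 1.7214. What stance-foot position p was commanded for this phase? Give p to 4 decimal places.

p = 0.3126

ωT = 3.4154·0.664 = 2.267826; cosh(ωT) = 4.880957, sinh(ωT) = 4.777420
x(T) = p + (x₀−p)·cosh(ωT) + (ẋ₀/ω)·sinh(ωT) ⇒ p·(1 − cosh) = x(T) − x₀·cosh − (ẋ₀/ω)·sinh
numerator   = 1.7214 − (0.3138)·4.880957 − (1.0029/3.4154)·4.777420 = -1.213089
denominator = 1 − 4.880957 = -3.880957
p = -1.213089 / -3.880957 = 0.3126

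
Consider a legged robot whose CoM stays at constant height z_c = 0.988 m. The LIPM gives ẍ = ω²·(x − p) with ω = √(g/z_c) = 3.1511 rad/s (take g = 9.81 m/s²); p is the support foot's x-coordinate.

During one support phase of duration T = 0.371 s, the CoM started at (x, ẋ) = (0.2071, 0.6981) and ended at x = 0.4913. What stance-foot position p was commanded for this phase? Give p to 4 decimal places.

ωT = 3.1511·0.371 = 1.169058; cosh(ωT) = 1.764809, sinh(ωT) = 1.454150
x(T) = p + (x₀−p)·cosh(ωT) + (ẋ₀/ω)·sinh(ωT) ⇒ p·(1 − cosh) = x(T) − x₀·cosh − (ẋ₀/ω)·sinh
numerator   = 0.4913 − (0.2071)·1.764809 − (0.6981/3.1511)·1.454150 = -0.196347
denominator = 1 − 1.764809 = -0.764809
p = -0.196347 / -0.764809 = 0.2567

p = 0.2567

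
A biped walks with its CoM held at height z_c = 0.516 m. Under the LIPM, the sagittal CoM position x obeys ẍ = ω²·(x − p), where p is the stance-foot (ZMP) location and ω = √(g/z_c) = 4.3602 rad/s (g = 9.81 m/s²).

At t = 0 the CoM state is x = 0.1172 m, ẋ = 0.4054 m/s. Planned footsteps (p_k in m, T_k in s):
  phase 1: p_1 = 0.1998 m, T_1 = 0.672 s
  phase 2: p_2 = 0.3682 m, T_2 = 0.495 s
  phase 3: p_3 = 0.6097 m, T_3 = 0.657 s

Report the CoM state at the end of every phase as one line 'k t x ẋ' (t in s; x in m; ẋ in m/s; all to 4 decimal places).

1 0.6720 0.2923 0.4442
2 1.1670 0.4703 0.5346
3 1.8240 0.4546 -0.6110

phase 1: p=0.1998, T=0.672, ωT=2.930054, cosh=9.391022, sinh=9.337628; start (x,ẋ)=(0.117200, 0.405400) → end (x,ẋ)=(0.292290, 0.444150)
phase 2: p=0.3682, T=0.495, ωT=2.158299, cosh=4.385961, sinh=4.270440; start (x,ẋ)=(0.292290, 0.444150) → end (x,ẋ)=(0.470268, 0.534580)
phase 3: p=0.6097, T=0.657, ωT=2.864651, cosh=8.799970, sinh=8.742967; start (x,ẋ)=(0.470268, 0.534580) → end (x,ẋ)=(0.454625, -0.611031)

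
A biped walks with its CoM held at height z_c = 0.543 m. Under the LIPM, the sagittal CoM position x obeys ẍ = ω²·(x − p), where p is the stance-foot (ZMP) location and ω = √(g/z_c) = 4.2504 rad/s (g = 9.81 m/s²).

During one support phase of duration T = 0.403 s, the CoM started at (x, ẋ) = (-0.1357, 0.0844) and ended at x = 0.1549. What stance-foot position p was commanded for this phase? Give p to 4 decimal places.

p = -0.2631

ωT = 4.2504·0.403 = 1.712911; cosh(ωT) = 2.862710, sinh(ωT) = 2.682370
x(T) = p + (x₀−p)·cosh(ωT) + (ẋ₀/ω)·sinh(ωT) ⇒ p·(1 − cosh) = x(T) − x₀·cosh − (ẋ₀/ω)·sinh
numerator   = 0.1549 − (-0.1357)·2.862710 − (0.0844/4.2504)·2.682370 = 0.490106
denominator = 1 − 2.862710 = -1.862710
p = 0.490106 / -1.862710 = -0.2631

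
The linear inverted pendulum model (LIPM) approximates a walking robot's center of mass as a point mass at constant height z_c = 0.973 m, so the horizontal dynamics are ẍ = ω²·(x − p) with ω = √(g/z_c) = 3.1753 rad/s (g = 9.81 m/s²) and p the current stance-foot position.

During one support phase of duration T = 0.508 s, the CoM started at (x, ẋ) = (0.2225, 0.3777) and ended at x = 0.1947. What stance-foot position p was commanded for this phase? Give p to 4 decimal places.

ωT = 3.1753·0.508 = 1.613052; cosh(ωT) = 2.608692, sinh(ωT) = 2.409413
x(T) = p + (x₀−p)·cosh(ωT) + (ẋ₀/ω)·sinh(ωT) ⇒ p·(1 − cosh) = x(T) − x₀·cosh − (ẋ₀/ω)·sinh
numerator   = 0.1947 − (0.2225)·2.608692 − (0.3777/3.1753)·2.409413 = -0.672332
denominator = 1 − 2.608692 = -1.608692
p = -0.672332 / -1.608692 = 0.4179

p = 0.4179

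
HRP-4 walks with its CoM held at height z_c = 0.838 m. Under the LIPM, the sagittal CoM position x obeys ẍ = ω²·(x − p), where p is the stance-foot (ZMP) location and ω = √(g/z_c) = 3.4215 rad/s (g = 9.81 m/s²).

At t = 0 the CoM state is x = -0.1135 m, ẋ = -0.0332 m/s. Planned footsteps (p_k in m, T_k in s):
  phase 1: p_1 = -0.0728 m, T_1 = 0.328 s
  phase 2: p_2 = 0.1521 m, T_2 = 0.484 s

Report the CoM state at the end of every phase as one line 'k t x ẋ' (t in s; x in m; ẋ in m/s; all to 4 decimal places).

1 0.3280 -0.1553 -0.2476
2 0.8120 -0.8649 -3.3262

phase 1: p=-0.0728, T=0.328, ωT=1.122252, cosh=1.698655, sinh=1.373109; start (x,ẋ)=(-0.113500, -0.033200) → end (x,ẋ)=(-0.155259, -0.247608)
phase 2: p=0.1521, T=0.484, ωT=1.656006, cosh=2.714623, sinh=2.523724; start (x,ẋ)=(-0.155259, -0.247608) → end (x,ẋ)=(-0.864901, -3.326182)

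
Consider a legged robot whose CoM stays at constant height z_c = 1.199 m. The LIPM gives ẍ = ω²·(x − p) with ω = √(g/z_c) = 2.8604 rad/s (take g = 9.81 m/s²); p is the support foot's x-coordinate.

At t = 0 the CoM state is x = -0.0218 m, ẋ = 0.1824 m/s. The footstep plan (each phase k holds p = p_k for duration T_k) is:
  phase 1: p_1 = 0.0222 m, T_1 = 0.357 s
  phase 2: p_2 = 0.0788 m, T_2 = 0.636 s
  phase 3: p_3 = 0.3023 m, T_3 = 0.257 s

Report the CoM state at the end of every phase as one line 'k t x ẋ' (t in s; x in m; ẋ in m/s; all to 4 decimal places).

phase 1: p=0.0222, T=0.357, ωT=1.021163, cosh=1.568299, sinh=1.208123; start (x,ẋ)=(-0.021800, 0.182400) → end (x,ẋ)=(0.030234, 0.134006)
phase 2: p=0.0788, T=0.636, ωT=1.819214, cosh=3.164582, sinh=3.002429; start (x,ẋ)=(0.030234, 0.134006) → end (x,ẋ)=(0.065768, 0.006978)
phase 3: p=0.3023, T=0.257, ωT=0.735123, cosh=1.282592, sinh=0.803146; start (x,ẋ)=(0.065768, 0.006978) → end (x,ẋ)=(0.000885, -0.534440)

1 0.3570 0.0302 0.1340
2 0.9930 0.0658 0.0070
3 1.2500 0.0009 -0.5344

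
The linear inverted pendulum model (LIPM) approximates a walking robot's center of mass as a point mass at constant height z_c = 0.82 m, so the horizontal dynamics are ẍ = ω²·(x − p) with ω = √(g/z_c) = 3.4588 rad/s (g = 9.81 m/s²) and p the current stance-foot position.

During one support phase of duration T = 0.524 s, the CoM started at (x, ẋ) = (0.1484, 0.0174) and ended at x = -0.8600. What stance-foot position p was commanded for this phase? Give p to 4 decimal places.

p = 0.6257

ωT = 3.4588·0.524 = 1.812411; cosh(ωT) = 3.144229, sinh(ωT) = 2.980969
x(T) = p + (x₀−p)·cosh(ωT) + (ẋ₀/ω)·sinh(ωT) ⇒ p·(1 − cosh) = x(T) − x₀·cosh − (ẋ₀/ω)·sinh
numerator   = -0.8600 − (0.1484)·3.144229 − (0.0174/3.4588)·2.980969 = -1.341600
denominator = 1 − 3.144229 = -2.144229
p = -1.341600 / -2.144229 = 0.6257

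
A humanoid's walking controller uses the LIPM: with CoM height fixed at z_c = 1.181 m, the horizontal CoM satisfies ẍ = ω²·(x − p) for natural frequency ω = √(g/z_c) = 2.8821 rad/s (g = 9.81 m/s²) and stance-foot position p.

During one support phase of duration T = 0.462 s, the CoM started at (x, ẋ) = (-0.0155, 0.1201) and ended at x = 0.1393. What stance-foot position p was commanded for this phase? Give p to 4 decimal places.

p = -0.0949

ωT = 2.8821·0.462 = 1.331530; cosh(ωT) = 2.025453, sinh(ωT) = 1.761380
x(T) = p + (x₀−p)·cosh(ωT) + (ẋ₀/ω)·sinh(ωT) ⇒ p·(1 − cosh) = x(T) − x₀·cosh − (ẋ₀/ω)·sinh
numerator   = 0.1393 − (-0.0155)·2.025453 − (0.1201/2.8821)·1.761380 = 0.097296
denominator = 1 − 2.025453 = -1.025453
p = 0.097296 / -1.025453 = -0.0949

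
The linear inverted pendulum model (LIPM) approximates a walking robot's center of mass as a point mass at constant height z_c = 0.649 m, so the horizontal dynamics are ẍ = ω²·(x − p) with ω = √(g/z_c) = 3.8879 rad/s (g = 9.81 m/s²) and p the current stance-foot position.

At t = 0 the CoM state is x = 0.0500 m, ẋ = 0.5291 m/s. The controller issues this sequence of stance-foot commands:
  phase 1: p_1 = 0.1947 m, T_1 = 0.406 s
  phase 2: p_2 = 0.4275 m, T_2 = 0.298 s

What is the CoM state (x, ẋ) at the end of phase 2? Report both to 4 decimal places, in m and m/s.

x = -0.0554, ẋ = -1.5227

phase 1: p=0.1947, T=0.406, ωT=1.578487, cosh=2.526952, sinh=2.320665; start (x,ẋ)=(0.050000, 0.529100) → end (x,ẋ)=(0.144867, 0.031453)
phase 2: p=0.4275, T=0.298, ωT=1.158594, cosh=1.749690, sinh=1.435762; start (x,ẋ)=(0.144867, 0.031453) → end (x,ẋ)=(-0.055405, -1.522655)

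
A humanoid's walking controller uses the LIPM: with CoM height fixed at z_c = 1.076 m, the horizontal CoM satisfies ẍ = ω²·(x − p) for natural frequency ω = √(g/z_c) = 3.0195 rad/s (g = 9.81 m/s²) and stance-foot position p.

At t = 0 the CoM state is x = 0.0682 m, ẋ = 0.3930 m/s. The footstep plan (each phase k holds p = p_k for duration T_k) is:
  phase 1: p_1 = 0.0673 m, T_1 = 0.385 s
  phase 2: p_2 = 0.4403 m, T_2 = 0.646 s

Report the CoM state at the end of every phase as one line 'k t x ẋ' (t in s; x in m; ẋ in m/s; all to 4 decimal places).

1 0.3850 0.2566 0.6938
2 1.0310 0.5730 0.5783

phase 1: p=0.0673, T=0.385, ωT=1.162508, cosh=1.755322, sinh=1.442620; start (x,ẋ)=(0.068200, 0.393000) → end (x,ẋ)=(0.256643, 0.693762)
phase 2: p=0.4403, T=0.646, ωT=1.950597, cosh=3.587537, sinh=3.445348; start (x,ẋ)=(0.256643, 0.693762) → end (x,ẋ)=(0.573027, 0.578266)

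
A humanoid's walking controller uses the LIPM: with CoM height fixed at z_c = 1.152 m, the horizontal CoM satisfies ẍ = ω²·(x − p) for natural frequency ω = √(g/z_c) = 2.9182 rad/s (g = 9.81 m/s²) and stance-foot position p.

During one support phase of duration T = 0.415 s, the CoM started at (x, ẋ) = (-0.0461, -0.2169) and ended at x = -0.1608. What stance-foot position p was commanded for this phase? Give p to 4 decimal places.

p = -0.0449

ωT = 2.9182·0.415 = 1.211053; cosh(ωT) = 1.827451, sinh(ωT) = 1.529567
x(T) = p + (x₀−p)·cosh(ωT) + (ẋ₀/ω)·sinh(ωT) ⇒ p·(1 − cosh) = x(T) − x₀·cosh − (ẋ₀/ω)·sinh
numerator   = -0.1608 − (-0.0461)·1.827451 − (-0.2169/2.9182)·1.529567 = 0.037133
denominator = 1 − 1.827451 = -0.827451
p = 0.037133 / -0.827451 = -0.0449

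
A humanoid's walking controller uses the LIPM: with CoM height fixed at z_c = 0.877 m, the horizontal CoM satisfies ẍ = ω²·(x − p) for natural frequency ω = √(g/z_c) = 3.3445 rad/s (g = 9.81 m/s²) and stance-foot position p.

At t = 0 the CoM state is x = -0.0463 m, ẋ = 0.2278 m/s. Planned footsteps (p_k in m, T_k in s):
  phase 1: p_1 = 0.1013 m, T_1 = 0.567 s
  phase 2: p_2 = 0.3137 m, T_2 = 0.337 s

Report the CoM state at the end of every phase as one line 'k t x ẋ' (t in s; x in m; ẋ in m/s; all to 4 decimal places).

1 0.5670 -0.1796 -0.8313
2 0.9040 -0.8710 -3.6969

phase 1: p=0.1013, T=0.567, ωT=1.896331, cosh=3.405765, sinh=3.255647; start (x,ẋ)=(-0.046300, 0.227800) → end (x,ẋ)=(-0.179643, -0.831311)
phase 2: p=0.3137, T=0.337, ωT=1.127097, cosh=1.705327, sinh=1.381354; start (x,ẋ)=(-0.179643, -0.831311) → end (x,ẋ)=(-0.870961, -3.696871)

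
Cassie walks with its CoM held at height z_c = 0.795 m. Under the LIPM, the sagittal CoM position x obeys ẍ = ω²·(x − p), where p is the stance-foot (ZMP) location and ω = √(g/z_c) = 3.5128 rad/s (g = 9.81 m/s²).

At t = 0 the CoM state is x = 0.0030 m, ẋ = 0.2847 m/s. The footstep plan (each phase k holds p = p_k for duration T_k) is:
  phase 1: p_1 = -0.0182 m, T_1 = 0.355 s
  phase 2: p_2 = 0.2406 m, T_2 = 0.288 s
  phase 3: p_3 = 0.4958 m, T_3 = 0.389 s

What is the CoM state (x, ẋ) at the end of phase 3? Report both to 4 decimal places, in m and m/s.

x = 0.4733, ẋ = 0.2394

phase 1: p=-0.0182, T=0.355, ωT=1.247044, cosh=1.883697, sinh=1.596344; start (x,ẋ)=(0.003000, 0.284700) → end (x,ẋ)=(0.151112, 0.655170)
phase 2: p=0.2406, T=0.288, ωT=1.011686, cosh=1.556920, sinh=1.193315; start (x,ẋ)=(0.151112, 0.655170) → end (x,ẋ)=(0.323839, 0.644927)
phase 3: p=0.4958, T=0.389, ωT=1.366479, cosh=2.088261, sinh=1.833258; start (x,ẋ)=(0.323839, 0.644927) → end (x,ẋ)=(0.473276, 0.239373)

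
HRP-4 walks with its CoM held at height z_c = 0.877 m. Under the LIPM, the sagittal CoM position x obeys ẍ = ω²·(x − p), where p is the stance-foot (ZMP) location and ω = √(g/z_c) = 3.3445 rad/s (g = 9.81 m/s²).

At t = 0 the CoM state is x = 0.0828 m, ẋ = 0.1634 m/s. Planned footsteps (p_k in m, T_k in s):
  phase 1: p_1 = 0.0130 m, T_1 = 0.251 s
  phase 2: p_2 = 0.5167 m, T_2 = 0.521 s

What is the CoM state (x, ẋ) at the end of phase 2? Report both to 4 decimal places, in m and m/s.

x = -0.1806, ẋ = -2.0423

phase 1: p=0.0130, T=0.251, ωT=0.839469, cosh=1.373539, sinh=0.941599; start (x,ẋ)=(0.082800, 0.163400) → end (x,ẋ)=(0.154876, 0.444249)
phase 2: p=0.5167, T=0.521, ωT=1.742484, cosh=2.943300, sinh=2.768216; start (x,ẋ)=(0.154876, 0.444249) → end (x,ẋ)=(-0.180555, -2.042315)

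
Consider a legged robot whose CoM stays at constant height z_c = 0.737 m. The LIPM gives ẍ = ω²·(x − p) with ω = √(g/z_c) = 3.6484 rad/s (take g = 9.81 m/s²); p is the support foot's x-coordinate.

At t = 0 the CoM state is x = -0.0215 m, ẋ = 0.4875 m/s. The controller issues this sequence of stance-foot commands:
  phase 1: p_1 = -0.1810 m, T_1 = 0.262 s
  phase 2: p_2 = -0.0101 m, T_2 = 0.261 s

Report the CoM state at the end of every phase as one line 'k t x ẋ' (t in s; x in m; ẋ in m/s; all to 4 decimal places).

1 0.2620 0.2052 1.3726
2 0.5230 0.7253 2.9095

phase 1: p=-0.1810, T=0.262, ωT=0.955881, cosh=1.492717, sinh=1.108244; start (x,ẋ)=(-0.021500, 0.487500) → end (x,ẋ)=(0.205172, 1.372608)
phase 2: p=-0.0101, T=0.261, ωT=0.952232, cosh=1.488684, sinh=1.102805; start (x,ẋ)=(0.205172, 1.372608) → end (x,ẋ)=(0.725272, 2.909521)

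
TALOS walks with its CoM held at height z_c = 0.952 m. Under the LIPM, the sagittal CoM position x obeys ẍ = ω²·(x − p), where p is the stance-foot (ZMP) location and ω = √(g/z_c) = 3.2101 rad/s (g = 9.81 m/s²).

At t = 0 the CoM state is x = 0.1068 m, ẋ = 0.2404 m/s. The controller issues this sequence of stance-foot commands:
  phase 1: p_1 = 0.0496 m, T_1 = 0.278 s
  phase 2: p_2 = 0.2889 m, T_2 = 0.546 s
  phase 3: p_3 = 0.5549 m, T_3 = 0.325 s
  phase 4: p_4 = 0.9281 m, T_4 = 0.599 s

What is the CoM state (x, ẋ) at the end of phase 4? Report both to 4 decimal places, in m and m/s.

x = 1.6908, ẋ = 2.6746

phase 1: p=0.0496, T=0.278, ωT=0.892408, cosh=1.425334, sinh=1.015666; start (x,ẋ)=(0.106800, 0.240400) → end (x,ẋ)=(0.207191, 0.529145)
phase 2: p=0.2889, T=0.546, ωT=1.752715, cosh=2.971774, sinh=2.798471; start (x,ẋ)=(0.207191, 0.529145) → end (x,ẋ)=(0.507372, 0.838475)
phase 3: p=0.5549, T=0.325, ωT=1.043283, cosh=1.595408, sinh=1.243111; start (x,ẋ)=(0.507372, 0.838475) → end (x,ẋ)=(0.803773, 1.148048)
phase 4: p=0.9281, T=0.599, ωT=1.922850, cosh=3.493307, sinh=3.347118; start (x,ẋ)=(0.803773, 1.148048) → end (x,ẋ)=(1.690838, 2.674643)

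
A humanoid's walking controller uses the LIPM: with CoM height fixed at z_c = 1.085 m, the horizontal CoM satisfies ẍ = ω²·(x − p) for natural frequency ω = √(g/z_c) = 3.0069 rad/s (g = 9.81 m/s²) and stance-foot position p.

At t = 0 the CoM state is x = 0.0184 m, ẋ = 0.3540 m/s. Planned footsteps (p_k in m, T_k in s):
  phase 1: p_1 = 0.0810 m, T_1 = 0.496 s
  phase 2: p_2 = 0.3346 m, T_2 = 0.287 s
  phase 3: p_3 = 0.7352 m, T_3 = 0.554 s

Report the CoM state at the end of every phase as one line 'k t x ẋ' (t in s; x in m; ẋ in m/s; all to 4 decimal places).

phase 1: p=0.0810, T=0.496, ωT=1.491422, cosh=2.334232, sinh=2.109180; start (x,ẋ)=(0.018400, 0.354000) → end (x,ẋ)=(0.183189, 0.429303)
phase 2: p=0.3346, T=0.287, ωT=0.862980, cosh=1.396058, sinh=0.974156; start (x,ẋ)=(0.183189, 0.429303) → end (x,ẋ)=(0.262304, 0.155821)
phase 3: p=0.7352, T=0.554, ωT=1.665823, cosh=2.739529, sinh=2.550494; start (x,ẋ)=(0.262304, 0.155821) → end (x,ẋ)=(-0.428141, -3.199797)

1 0.4960 0.1832 0.4293
2 0.7830 0.2623 0.1558
3 1.3370 -0.4281 -3.1998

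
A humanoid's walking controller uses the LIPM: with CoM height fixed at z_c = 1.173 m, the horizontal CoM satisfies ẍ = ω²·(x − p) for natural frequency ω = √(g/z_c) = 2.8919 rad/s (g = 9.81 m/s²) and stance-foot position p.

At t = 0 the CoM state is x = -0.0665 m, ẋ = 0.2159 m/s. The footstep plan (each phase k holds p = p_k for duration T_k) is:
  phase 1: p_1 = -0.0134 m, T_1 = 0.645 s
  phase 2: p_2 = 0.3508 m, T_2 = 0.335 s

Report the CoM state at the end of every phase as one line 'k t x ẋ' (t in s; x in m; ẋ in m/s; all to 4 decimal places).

1 0.6450 0.0463 0.2299
2 0.9800 -0.0185 -0.6464

phase 1: p=-0.0134, T=0.645, ωT=1.865276, cosh=3.306284, sinh=3.151431; start (x,ẋ)=(-0.066500, 0.215900) → end (x,ẋ)=(0.046312, 0.229893)
phase 2: p=0.3508, T=0.335, ωT=0.968787, cosh=1.507144, sinh=1.127601; start (x,ẋ)=(0.046312, 0.229893) → end (x,ẋ)=(-0.018468, -0.646425)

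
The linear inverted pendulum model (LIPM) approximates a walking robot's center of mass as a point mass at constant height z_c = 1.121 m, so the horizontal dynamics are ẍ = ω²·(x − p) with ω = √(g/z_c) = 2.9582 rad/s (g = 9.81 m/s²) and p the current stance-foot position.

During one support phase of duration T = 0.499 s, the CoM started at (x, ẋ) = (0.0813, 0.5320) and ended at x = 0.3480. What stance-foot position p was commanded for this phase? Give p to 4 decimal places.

p = 0.1629

ωT = 2.9582·0.499 = 1.476142; cosh(ωT) = 2.302274, sinh(ωT) = 2.073756
x(T) = p + (x₀−p)·cosh(ωT) + (ẋ₀/ω)·sinh(ωT) ⇒ p·(1 − cosh) = x(T) − x₀·cosh − (ẋ₀/ω)·sinh
numerator   = 0.3480 − (0.0813)·2.302274 − (0.5320/2.9582)·2.073756 = -0.212117
denominator = 1 − 2.302274 = -1.302274
p = -0.212117 / -1.302274 = 0.1629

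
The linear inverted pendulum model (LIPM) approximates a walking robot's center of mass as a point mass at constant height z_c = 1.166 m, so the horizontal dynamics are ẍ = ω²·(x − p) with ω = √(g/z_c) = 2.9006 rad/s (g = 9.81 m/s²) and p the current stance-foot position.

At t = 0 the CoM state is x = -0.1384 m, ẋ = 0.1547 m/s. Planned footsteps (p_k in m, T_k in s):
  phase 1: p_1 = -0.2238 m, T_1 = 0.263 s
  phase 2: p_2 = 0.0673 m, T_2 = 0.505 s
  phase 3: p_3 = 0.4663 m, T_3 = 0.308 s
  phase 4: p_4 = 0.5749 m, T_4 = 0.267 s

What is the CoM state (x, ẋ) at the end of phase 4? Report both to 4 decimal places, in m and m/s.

phase 1: p=-0.2238, T=0.263, ωT=0.762858, cosh=1.305364, sinh=0.839032; start (x,ẋ)=(-0.138400, 0.154700) → end (x,ẋ)=(-0.067573, 0.409777)
phase 2: p=0.0673, T=0.505, ωT=1.464803, cosh=2.278907, sinh=2.047784; start (x,ẋ)=(-0.067573, 0.409777) → end (x,ẋ)=(0.049234, 0.132725)
phase 3: p=0.4663, T=0.308, ωT=0.893385, cosh=1.426327, sinh=1.017059; start (x,ẋ)=(0.049234, 0.132725) → end (x,ẋ)=(-0.082035, -1.041070)
phase 4: p=0.5749, T=0.267, ωT=0.774460, cosh=1.315187, sinh=0.854234; start (x,ẋ)=(-0.082035, -1.041070) → end (x,ẋ)=(-0.595689, -2.996949)

x = -0.5957, ẋ = -2.9969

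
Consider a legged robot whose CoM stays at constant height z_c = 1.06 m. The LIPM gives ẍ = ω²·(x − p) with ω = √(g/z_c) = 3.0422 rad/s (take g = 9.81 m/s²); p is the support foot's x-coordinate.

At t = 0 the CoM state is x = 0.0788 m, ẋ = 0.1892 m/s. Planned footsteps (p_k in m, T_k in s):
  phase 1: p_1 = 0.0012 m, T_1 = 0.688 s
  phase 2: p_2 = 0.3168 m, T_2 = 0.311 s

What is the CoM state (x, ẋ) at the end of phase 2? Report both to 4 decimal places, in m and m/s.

phase 1: p=0.0012, T=0.688, ωT=2.093034, cosh=4.116396, sinh=3.993083; start (x,ẋ)=(0.078800, 0.189200) → end (x,ẋ)=(0.568969, 1.721488)
phase 2: p=0.3168, T=0.311, ωT=0.946124, cosh=1.481975, sinh=1.093732; start (x,ẋ)=(0.568969, 1.721488) → end (x,ẋ)=(1.309419, 3.390259)

x = 1.3094, ẋ = 3.3903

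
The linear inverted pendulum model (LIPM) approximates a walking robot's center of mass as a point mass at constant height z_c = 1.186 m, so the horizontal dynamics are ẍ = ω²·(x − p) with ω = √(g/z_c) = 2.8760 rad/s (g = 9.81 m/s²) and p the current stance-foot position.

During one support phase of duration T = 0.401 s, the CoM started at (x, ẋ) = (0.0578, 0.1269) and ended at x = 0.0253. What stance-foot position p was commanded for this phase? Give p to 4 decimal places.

ωT = 2.8760·0.401 = 1.153276; cosh(ωT) = 1.742079, sinh(ωT) = 1.426477
x(T) = p + (x₀−p)·cosh(ωT) + (ẋ₀/ω)·sinh(ωT) ⇒ p·(1 − cosh) = x(T) − x₀·cosh − (ẋ₀/ω)·sinh
numerator   = 0.0253 − (0.0578)·1.742079 − (0.1269/2.8760)·1.426477 = -0.138334
denominator = 1 − 1.742079 = -0.742079
p = -0.138334 / -0.742079 = 0.1864

p = 0.1864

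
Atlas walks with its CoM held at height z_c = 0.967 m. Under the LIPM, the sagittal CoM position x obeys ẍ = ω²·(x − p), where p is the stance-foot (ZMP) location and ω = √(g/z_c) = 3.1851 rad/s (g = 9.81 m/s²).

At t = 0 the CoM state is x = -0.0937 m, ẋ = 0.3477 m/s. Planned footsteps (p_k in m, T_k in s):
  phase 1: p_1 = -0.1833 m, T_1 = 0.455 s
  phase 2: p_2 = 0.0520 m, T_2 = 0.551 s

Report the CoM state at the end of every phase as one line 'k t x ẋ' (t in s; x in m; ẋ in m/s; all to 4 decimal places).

1 0.4550 0.2378 1.3557
2 1.0060 1.7992 5.6972

phase 1: p=-0.1833, T=0.455, ωT=1.449221, cosh=2.247273, sinh=2.012520; start (x,ẋ)=(-0.093700, 0.347700) → end (x,ẋ)=(0.237751, 1.355720)
phase 2: p=0.0520, T=0.551, ωT=1.754990, cosh=2.978150, sinh=2.805241; start (x,ẋ)=(0.237751, 1.355720) → end (x,ẋ)=(1.799230, 5.697220)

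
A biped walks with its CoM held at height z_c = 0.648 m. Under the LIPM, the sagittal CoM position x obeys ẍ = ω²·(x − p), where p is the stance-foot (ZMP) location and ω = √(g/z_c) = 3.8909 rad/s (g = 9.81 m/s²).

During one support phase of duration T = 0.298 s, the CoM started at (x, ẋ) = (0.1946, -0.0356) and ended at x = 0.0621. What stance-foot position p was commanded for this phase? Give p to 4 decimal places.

p = 0.3535

ωT = 3.8909·0.298 = 1.159488; cosh(ωT) = 1.750974, sinh(ωT) = 1.437327
x(T) = p + (x₀−p)·cosh(ωT) + (ẋ₀/ω)·sinh(ωT) ⇒ p·(1 − cosh) = x(T) − x₀·cosh − (ẋ₀/ω)·sinh
numerator   = 0.0621 − (0.1946)·1.750974 − (-0.0356/3.8909)·1.437327 = -0.265489
denominator = 1 − 1.750974 = -0.750974
p = -0.265489 / -0.750974 = 0.3535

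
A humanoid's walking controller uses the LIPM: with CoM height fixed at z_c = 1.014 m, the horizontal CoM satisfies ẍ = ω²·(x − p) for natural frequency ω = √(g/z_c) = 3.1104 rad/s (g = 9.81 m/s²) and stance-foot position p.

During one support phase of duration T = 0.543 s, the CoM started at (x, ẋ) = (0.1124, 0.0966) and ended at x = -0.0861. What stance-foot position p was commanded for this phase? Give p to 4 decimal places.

p = 0.2679

ωT = 3.1104·0.543 = 1.688947; cosh(ωT) = 2.799246, sinh(ωT) = 2.614532
x(T) = p + (x₀−p)·cosh(ωT) + (ẋ₀/ω)·sinh(ωT) ⇒ p·(1 − cosh) = x(T) − x₀·cosh − (ẋ₀/ω)·sinh
numerator   = -0.0861 − (0.1124)·2.799246 − (0.0966/3.1104)·2.614532 = -0.481935
denominator = 1 − 2.799246 = -1.799246
p = -0.481935 / -1.799246 = 0.2679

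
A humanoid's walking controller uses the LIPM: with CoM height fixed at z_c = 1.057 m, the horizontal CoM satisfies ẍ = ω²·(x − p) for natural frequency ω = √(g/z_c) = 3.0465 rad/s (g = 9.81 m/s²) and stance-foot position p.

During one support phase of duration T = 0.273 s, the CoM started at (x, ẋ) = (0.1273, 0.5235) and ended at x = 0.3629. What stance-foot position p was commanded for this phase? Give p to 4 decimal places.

p = -0.0792

ωT = 3.0465·0.273 = 0.831695; cosh(ωT) = 1.366260, sinh(ωT) = 0.930949
x(T) = p + (x₀−p)·cosh(ωT) + (ẋ₀/ω)·sinh(ωT) ⇒ p·(1 − cosh) = x(T) − x₀·cosh − (ẋ₀/ω)·sinh
numerator   = 0.3629 − (0.1273)·1.366260 − (0.5235/3.0465)·0.930949 = 0.029004
denominator = 1 − 1.366260 = -0.366260
p = 0.029004 / -0.366260 = -0.0792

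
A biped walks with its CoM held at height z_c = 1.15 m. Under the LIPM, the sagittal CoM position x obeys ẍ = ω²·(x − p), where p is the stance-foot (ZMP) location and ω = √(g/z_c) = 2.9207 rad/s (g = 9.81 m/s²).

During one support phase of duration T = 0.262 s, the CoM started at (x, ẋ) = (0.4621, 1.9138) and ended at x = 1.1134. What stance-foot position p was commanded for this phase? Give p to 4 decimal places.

p = 0.1384

ωT = 2.9207·0.262 = 0.765223; cosh(ωT) = 1.307352, sinh(ωT) = 0.842122
x(T) = p + (x₀−p)·cosh(ωT) + (ẋ₀/ω)·sinh(ωT) ⇒ p·(1 − cosh) = x(T) − x₀·cosh − (ẋ₀/ω)·sinh
numerator   = 1.1134 − (0.4621)·1.307352 − (1.9138/2.9207)·0.842122 = -0.042531
denominator = 1 − 1.307352 = -0.307352
p = -0.042531 / -0.307352 = 0.1384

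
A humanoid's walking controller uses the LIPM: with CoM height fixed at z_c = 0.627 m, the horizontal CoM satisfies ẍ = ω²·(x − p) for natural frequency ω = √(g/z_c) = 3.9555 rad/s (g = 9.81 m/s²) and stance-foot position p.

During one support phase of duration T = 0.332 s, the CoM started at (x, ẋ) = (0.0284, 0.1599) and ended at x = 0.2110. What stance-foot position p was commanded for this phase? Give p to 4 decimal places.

p = -0.0852

ωT = 3.9555·0.332 = 1.313226; cosh(ωT) = 1.993550, sinh(ωT) = 1.724599
x(T) = p + (x₀−p)·cosh(ωT) + (ẋ₀/ω)·sinh(ωT) ⇒ p·(1 − cosh) = x(T) − x₀·cosh − (ẋ₀/ω)·sinh
numerator   = 0.2110 − (0.0284)·1.993550 − (0.1599/3.9555)·1.724599 = 0.084667
denominator = 1 − 1.993550 = -0.993550
p = 0.084667 / -0.993550 = -0.0852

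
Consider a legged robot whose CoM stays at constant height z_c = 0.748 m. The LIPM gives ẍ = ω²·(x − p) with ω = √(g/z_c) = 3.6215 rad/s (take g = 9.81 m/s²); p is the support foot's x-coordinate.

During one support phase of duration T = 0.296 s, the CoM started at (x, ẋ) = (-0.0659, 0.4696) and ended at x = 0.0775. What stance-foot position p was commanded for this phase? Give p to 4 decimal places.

p = -0.0282

ωT = 3.6215·0.296 = 1.071964; cosh(ωT) = 1.631723, sinh(ωT) = 1.289388
x(T) = p + (x₀−p)·cosh(ωT) + (ẋ₀/ω)·sinh(ωT) ⇒ p·(1 − cosh) = x(T) − x₀·cosh − (ẋ₀/ω)·sinh
numerator   = 0.0775 − (-0.0659)·1.631723 − (0.4696/3.6215)·1.289388 = 0.017836
denominator = 1 − 1.631723 = -0.631723
p = 0.017836 / -0.631723 = -0.0282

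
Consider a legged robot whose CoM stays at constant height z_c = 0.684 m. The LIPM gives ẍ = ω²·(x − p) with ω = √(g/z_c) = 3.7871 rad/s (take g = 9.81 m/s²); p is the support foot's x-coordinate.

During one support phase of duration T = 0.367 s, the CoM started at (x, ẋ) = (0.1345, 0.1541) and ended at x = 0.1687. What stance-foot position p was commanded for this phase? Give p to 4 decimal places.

ωT = 3.7871·0.367 = 1.389866; cosh(ωT) = 2.131710, sinh(ωT) = 1.882601
x(T) = p + (x₀−p)·cosh(ωT) + (ẋ₀/ω)·sinh(ωT) ⇒ p·(1 − cosh) = x(T) − x₀·cosh − (ẋ₀/ω)·sinh
numerator   = 0.1687 − (0.1345)·2.131710 − (0.1541/3.7871)·1.882601 = -0.194619
denominator = 1 − 2.131710 = -1.131710
p = -0.194619 / -1.131710 = 0.1720

p = 0.1720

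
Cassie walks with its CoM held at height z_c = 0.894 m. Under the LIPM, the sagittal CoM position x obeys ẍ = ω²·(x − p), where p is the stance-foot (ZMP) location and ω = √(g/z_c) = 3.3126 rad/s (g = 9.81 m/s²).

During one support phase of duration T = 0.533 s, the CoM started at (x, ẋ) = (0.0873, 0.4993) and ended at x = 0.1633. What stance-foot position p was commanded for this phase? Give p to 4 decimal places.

p = 0.2624

ωT = 3.3126·0.533 = 1.765616; cosh(ωT) = 3.008126, sinh(ωT) = 2.837045
x(T) = p + (x₀−p)·cosh(ωT) + (ẋ₀/ω)·sinh(ωT) ⇒ p·(1 − cosh) = x(T) − x₀·cosh − (ẋ₀/ω)·sinh
numerator   = 0.1633 − (0.0873)·3.008126 − (0.4993/3.3126)·2.837045 = -0.526930
denominator = 1 − 3.008126 = -2.008126
p = -0.526930 / -2.008126 = 0.2624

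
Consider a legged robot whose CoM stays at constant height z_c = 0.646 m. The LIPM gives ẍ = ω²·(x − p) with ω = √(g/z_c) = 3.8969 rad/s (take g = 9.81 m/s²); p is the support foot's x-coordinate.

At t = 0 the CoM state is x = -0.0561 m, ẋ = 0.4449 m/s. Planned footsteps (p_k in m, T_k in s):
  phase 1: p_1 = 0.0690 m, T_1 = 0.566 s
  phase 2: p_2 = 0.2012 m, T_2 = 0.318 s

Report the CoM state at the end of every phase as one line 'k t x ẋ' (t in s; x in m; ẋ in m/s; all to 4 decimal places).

1 0.5660 0.0062 -0.1420
2 0.8840 -0.2213 -1.4675

phase 1: p=0.0690, T=0.566, ωT=2.205645, cosh=4.593143, sinh=4.482964; start (x,ẋ)=(-0.056100, 0.444900) → end (x,ẋ)=(0.006207, -0.141965)
phase 2: p=0.2012, T=0.318, ωT=1.239214, cosh=1.871255, sinh=1.581644; start (x,ẋ)=(0.006207, -0.141965) → end (x,ẋ)=(-0.221301, -1.467492)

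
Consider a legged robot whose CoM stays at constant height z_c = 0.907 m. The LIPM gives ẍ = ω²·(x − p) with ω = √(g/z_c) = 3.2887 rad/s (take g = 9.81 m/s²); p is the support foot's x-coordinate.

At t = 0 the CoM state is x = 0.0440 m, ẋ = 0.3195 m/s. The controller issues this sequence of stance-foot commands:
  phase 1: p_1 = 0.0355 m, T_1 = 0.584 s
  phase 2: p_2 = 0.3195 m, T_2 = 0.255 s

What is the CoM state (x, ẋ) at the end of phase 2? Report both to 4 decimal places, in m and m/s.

phase 1: p=0.0355, T=0.584, ωT=1.920601, cosh=3.485788, sinh=3.339269; start (x,ẋ)=(0.044000, 0.319500) → end (x,ẋ)=(0.389542, 1.207055)
phase 2: p=0.3195, T=0.255, ωT=0.838619, cosh=1.372738, sinh=0.940431; start (x,ẋ)=(0.389542, 1.207055) → end (x,ẋ)=(0.760817, 1.873596)

x = 0.7608, ẋ = 1.8736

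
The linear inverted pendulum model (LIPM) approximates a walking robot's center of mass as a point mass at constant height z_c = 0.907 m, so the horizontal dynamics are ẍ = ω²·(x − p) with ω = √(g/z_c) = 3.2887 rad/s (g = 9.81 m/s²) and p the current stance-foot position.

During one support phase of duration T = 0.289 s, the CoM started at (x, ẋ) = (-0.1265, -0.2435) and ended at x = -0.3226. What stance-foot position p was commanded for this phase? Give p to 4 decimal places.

p = 0.1091

ωT = 3.2887·0.289 = 0.950434; cosh(ωT) = 1.486703, sinh(ωT) = 1.100130
x(T) = p + (x₀−p)·cosh(ωT) + (ẋ₀/ω)·sinh(ωT) ⇒ p·(1 − cosh) = x(T) − x₀·cosh − (ẋ₀/ω)·sinh
numerator   = -0.3226 − (-0.1265)·1.486703 − (-0.2435/3.2887)·1.100130 = -0.053077
denominator = 1 − 1.486703 = -0.486703
p = -0.053077 / -0.486703 = 0.1091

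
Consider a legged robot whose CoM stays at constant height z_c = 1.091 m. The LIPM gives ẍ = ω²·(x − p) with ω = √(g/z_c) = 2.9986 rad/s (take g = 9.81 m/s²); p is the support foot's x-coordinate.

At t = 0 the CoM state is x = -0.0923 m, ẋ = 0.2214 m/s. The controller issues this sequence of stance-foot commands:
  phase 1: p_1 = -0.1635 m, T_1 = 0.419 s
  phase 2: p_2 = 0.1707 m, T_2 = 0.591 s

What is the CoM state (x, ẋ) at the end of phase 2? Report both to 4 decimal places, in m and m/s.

phase 1: p=-0.1635, T=0.419, ωT=1.256413, cosh=1.898737, sinh=1.614063; start (x,ẋ)=(-0.092300, 0.221400) → end (x,ẋ)=(0.090864, 0.764983)
phase 2: p=0.1707, T=0.591, ωT=1.772173, cosh=3.026793, sinh=2.856829; start (x,ẋ)=(0.090864, 0.764983) → end (x,ẋ)=(0.657867, 1.631528)

x = 0.6579, ẋ = 1.6315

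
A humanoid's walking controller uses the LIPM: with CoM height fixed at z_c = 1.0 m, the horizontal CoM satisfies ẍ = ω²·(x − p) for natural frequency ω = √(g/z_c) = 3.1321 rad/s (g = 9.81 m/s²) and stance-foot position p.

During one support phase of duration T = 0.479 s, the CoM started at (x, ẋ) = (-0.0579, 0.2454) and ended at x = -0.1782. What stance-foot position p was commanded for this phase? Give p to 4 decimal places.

ωT = 3.1321·0.479 = 1.500276; cosh(ωT) = 2.352997, sinh(ωT) = 2.129929
x(T) = p + (x₀−p)·cosh(ωT) + (ẋ₀/ω)·sinh(ωT) ⇒ p·(1 − cosh) = x(T) − x₀·cosh − (ẋ₀/ω)·sinh
numerator   = -0.1782 − (-0.0579)·2.352997 − (0.2454/3.1321)·2.129929 = -0.208841
denominator = 1 − 2.352997 = -1.352997
p = -0.208841 / -1.352997 = 0.1544

p = 0.1544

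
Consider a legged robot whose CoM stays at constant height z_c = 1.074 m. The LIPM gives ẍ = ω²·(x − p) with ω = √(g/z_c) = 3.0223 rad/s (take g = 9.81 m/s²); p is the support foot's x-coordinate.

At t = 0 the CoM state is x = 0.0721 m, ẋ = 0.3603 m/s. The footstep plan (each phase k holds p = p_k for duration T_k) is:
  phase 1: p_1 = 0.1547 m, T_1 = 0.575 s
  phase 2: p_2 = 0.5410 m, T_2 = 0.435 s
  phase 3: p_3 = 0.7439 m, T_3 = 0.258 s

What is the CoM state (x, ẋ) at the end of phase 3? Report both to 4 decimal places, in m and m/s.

phase 1: p=0.1547, T=0.575, ωT=1.737822, cosh=2.930427, sinh=2.754524; start (x,ẋ)=(0.072100, 0.360300) → end (x,ẋ)=(0.241024, 0.368188)
phase 2: p=0.5410, T=0.435, ωT=1.314701, cosh=1.996095, sinh=1.727540; start (x,ẋ)=(0.241024, 0.368188) → end (x,ẋ)=(0.152675, -0.831279)
phase 3: p=0.7439, T=0.258, ωT=0.779753, cosh=1.319727, sinh=0.861208; start (x,ẋ)=(0.152675, -0.831279) → end (x,ẋ)=(-0.273229, -2.635918)

x = -0.2732, ẋ = -2.6359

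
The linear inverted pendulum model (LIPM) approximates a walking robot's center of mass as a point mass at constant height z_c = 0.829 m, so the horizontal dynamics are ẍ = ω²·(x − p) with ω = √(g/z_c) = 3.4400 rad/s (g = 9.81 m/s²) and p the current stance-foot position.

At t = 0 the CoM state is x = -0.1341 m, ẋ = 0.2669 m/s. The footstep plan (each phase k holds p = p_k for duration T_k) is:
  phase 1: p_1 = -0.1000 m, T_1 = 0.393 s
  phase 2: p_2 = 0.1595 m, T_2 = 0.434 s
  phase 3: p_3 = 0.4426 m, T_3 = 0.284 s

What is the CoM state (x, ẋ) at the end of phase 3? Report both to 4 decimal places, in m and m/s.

x = -0.5393, ẋ = -2.9272

phase 1: p=-0.1000, T=0.393, ωT=1.351920, cosh=2.061791, sinh=1.803048; start (x,ẋ)=(-0.134100, 0.266900) → end (x,ẋ)=(-0.030414, 0.338787)
phase 2: p=0.1595, T=0.434, ωT=1.492960, cosh=2.337478, sinh=2.112771; start (x,ẋ)=(-0.030414, 0.338787) → end (x,ẋ)=(-0.076343, -0.588372)
phase 3: p=0.4426, T=0.284, ωT=0.976960, cosh=1.516411, sinh=1.139957; start (x,ẋ)=(-0.076343, -0.588372) → end (x,ẋ)=(-0.539308, -2.927225)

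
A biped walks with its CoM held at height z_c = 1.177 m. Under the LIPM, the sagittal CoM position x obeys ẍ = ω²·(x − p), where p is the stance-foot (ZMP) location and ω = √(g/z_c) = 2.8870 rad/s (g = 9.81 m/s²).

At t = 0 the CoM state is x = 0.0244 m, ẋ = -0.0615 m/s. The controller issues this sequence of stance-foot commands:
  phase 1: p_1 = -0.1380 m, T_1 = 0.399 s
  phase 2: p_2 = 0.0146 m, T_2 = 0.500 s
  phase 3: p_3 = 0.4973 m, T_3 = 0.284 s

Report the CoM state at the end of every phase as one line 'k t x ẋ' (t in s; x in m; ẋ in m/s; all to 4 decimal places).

1 0.3990 0.1143 0.5607
2 0.8990 0.6258 1.8289
3 1.1830 1.2510 2.8182

phase 1: p=-0.1380, T=0.399, ωT=1.151913, cosh=1.740136, sinh=1.424104; start (x,ẋ)=(0.024400, -0.061500) → end (x,ẋ)=(0.114261, 0.560671)
phase 2: p=0.0146, T=0.500, ωT=1.443500, cosh=2.235797, sinh=1.999697; start (x,ẋ)=(0.114261, 0.560671) → end (x,ẋ)=(0.625774, 1.828904)
phase 3: p=0.4973, T=0.284, ωT=0.819908, cosh=1.355382, sinh=0.914909; start (x,ẋ)=(0.625774, 1.828904) → end (x,ẋ)=(1.251024, 2.818208)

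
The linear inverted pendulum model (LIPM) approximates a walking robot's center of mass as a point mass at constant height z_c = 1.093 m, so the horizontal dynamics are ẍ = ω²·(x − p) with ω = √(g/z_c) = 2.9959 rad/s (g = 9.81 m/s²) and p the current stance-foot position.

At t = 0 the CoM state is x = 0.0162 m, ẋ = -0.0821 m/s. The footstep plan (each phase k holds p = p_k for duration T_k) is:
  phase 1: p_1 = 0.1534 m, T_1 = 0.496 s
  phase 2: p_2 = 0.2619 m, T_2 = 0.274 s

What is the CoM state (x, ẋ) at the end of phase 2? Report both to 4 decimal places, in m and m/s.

phase 1: p=0.1534, T=0.496, ωT=1.485966, cosh=2.322759, sinh=2.096475; start (x,ẋ)=(0.016200, -0.082100) → end (x,ẋ)=(-0.222735, -1.052428)
phase 2: p=0.2619, T=0.274, ωT=0.820877, cosh=1.356268, sinh=0.916223; start (x,ẋ)=(-0.222735, -1.052428) → end (x,ẋ)=(-0.717254, -2.757654)

x = -0.7173, ẋ = -2.7577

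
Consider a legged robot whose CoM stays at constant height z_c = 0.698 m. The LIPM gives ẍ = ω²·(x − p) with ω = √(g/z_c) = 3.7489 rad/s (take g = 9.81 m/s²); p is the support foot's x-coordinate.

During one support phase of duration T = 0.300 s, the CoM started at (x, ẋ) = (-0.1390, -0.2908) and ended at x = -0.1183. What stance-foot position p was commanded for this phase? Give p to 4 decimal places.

ωT = 3.7489·0.300 = 1.124670; cosh(ωT) = 1.701980, sinh(ωT) = 1.377220
x(T) = p + (x₀−p)·cosh(ωT) + (ẋ₀/ω)·sinh(ωT) ⇒ p·(1 − cosh) = x(T) − x₀·cosh − (ẋ₀/ω)·sinh
numerator   = -0.1183 − (-0.1390)·1.701980 − (-0.2908/3.7489)·1.377220 = 0.225105
denominator = 1 − 1.701980 = -0.701980
p = 0.225105 / -0.701980 = -0.3207

p = -0.3207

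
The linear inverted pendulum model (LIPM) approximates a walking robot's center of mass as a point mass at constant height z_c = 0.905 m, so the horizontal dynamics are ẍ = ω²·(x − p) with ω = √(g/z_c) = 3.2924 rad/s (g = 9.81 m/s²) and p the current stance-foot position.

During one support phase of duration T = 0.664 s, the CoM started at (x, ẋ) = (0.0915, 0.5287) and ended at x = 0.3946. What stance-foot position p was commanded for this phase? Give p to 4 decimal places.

p = 0.2063

ωT = 3.2924·0.664 = 2.186154; cosh(ωT) = 4.506629, sinh(ωT) = 4.394281
x(T) = p + (x₀−p)·cosh(ωT) + (ẋ₀/ω)·sinh(ωT) ⇒ p·(1 − cosh) = x(T) − x₀·cosh − (ẋ₀/ω)·sinh
numerator   = 0.3946 − (0.0915)·4.506629 − (0.5287/3.2924)·4.394281 = -0.723399
denominator = 1 − 4.506629 = -3.506629
p = -0.723399 / -3.506629 = 0.2063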